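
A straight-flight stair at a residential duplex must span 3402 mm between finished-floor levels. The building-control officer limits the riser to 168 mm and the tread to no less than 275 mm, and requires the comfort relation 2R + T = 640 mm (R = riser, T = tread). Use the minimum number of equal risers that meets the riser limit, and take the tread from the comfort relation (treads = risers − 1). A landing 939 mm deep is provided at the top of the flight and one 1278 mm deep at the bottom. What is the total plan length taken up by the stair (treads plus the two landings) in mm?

8537 mm

3402 / 168 = 20.25, so 21 risers are needed.
R = 3402 ÷ 21 = 162 mm.
From 2R + T = 640: T = 640 − 324 = 316 mm.
21 risers give 20 treads; going = 20 × 316 = 6320 mm.
Add landings: 6320 + 939 + 1278 = 8537 mm.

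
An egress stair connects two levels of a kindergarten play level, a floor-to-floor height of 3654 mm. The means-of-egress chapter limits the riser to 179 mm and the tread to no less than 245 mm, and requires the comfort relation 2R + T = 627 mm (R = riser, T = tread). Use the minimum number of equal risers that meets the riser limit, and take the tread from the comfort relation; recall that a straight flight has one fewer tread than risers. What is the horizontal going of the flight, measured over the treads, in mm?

At most 179 each: 3654/179 = 20.41, giving 21 risers.
Each riser is 3654/21 = 174 mm (≤ 179 mm).
T = 627 − 2·174 = 279 mm, which satisfies the 245 mm minimum.
Treads = 21 − 1 = 20; going = 20 × 279 = 5580 mm.

5580 mm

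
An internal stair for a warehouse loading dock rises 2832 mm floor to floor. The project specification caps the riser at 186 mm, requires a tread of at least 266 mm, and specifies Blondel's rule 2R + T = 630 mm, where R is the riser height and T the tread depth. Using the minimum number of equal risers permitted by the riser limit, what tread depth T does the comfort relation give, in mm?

276 mm

At most 186 each: 2832/186 = 15.23, giving 16 risers.
R = 2832 ÷ 16 = 177 mm.
Tread T = 630 − 2 × 177 = 276 mm (≥ 266 mm).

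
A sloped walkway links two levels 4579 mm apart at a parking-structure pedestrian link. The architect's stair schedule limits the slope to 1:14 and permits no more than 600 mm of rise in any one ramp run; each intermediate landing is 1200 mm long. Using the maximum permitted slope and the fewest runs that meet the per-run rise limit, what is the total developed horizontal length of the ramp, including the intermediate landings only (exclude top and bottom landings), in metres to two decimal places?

72.51 m

⌈4579/600⌉ = 8 ramp runs. That means 7 intermediate landings.
Ramp run (horizontal) at 1:14: 4579 × 14 = 64106 mm.
7 intermediate landings contribute 7 × 1200 = 8400 mm.
Developed length = 64106 + 8400 = 72506 mm.
= 72.51 m.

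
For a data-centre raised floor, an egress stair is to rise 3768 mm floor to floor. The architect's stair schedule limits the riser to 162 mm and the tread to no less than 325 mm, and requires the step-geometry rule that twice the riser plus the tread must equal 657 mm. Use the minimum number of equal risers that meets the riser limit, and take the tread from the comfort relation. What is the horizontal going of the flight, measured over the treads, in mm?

7889 mm

⌈3768/162⌉ = 24 risers.
R = 3768 ÷ 24 = 157 mm.
T = 657 − 2·157 = 343 mm, which satisfies the 325 mm minimum.
Treads = 24 − 1 = 23; going = 23 × 343 = 7889 mm.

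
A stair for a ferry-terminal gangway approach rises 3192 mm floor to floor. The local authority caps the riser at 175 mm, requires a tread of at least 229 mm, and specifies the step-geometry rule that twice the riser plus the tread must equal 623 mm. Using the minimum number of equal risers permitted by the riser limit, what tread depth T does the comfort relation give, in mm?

287 mm

3192 / 175 = 18.240 → round up to 19 risers.
Riser R = 3192 / 19 = 168 mm, within the 175 mm limit.
Tread T = 623 − 2 × 168 = 287 mm (≥ 229 mm).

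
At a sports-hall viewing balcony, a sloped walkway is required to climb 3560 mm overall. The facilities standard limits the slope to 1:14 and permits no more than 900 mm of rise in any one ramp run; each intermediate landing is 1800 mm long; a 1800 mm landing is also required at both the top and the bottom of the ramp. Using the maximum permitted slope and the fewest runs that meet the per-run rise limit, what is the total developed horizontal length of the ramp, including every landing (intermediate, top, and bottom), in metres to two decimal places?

At most 900 each: 3560/900 = 3.96, giving 4 ramp runs. That means 3 intermediate landings.
Ramp run (horizontal) at 1:14: 3560 × 14 = 49840 mm.
3 intermediate landings contribute 3 × 1800 = 5400 mm.
Top and bottom landings: 2 × 1800 = 3600 mm.
Total = 49840 + 5400 + 3600 = 58840 mm.
= 58.84 m.

58.84 m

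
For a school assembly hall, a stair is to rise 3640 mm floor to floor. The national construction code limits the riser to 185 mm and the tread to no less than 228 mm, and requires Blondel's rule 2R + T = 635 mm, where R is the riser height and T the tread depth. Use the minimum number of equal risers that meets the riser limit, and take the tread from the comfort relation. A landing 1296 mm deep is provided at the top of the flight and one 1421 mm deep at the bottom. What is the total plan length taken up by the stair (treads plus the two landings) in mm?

3640 / 185 = 19.676 → round up to 20 risers.
Each riser is 3640/20 = 182 mm (≤ 185 mm).
From 2R + T = 635: T = 635 − 364 = 271 mm.
20 risers give 19 treads; going = 19 × 271 = 5149 mm.
Add landings: 5149 + 1296 + 1421 = 7866 mm.

7866 mm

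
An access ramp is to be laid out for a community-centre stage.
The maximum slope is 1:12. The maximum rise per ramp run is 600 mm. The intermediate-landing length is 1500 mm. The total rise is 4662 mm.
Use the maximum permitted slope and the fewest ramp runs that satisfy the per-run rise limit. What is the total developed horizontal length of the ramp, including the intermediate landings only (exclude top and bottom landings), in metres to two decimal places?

At most 600 each: 4662/600 = 7.77, giving 8 ramp runs. That means 7 intermediate landings.
Ramp run (horizontal) at 1:12: 4662 × 12 = 55944 mm.
Intermediate landings: 7 × 1500 = 10500 mm.
Developed length = 55944 + 10500 = 66444 mm.
= 66.44 m.

66.44 m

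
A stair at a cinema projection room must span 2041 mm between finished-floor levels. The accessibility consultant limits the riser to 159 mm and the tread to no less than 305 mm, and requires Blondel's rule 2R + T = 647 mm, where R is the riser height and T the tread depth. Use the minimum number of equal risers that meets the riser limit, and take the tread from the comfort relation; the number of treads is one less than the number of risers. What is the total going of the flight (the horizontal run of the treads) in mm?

3996 mm

2041 / 159 = 12.836 → round up to 13 risers.
R = 2041 ÷ 13 = 157 mm.
T = 647 − 2·157 = 333 mm, which satisfies the 305 mm minimum.
Treads = 13 − 1 = 12; going = 12 × 333 = 3996 mm.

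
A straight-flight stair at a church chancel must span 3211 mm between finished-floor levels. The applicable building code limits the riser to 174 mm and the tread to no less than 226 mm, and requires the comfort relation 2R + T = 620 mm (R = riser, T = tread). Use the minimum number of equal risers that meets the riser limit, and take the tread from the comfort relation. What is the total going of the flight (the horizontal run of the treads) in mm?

5076 mm

3211 / 174 = 18.45, so 19 risers are needed.
Riser R = 3211 / 19 = 169 mm, within the 174 mm limit.
T = 620 − 2·169 = 282 mm, which satisfies the 226 mm minimum.
Treads = 19 − 1 = 18; going = 18 × 282 = 5076 mm.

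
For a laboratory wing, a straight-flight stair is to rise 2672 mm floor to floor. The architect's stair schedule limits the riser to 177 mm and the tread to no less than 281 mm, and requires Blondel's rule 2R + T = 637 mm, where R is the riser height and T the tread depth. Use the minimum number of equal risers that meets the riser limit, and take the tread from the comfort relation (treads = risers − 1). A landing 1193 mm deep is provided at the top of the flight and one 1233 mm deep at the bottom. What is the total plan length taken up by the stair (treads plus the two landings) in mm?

2672 / 177 = 15.10, so 16 risers are needed.
R = 2672 ÷ 16 = 167 mm.
T = 637 − 2·167 = 303 mm, which satisfies the 281 mm minimum.
16 risers give 15 treads; going = 15 × 303 = 4545 mm.
Enclosure = 4545 + 1193 + 1233 = 6971 mm.

6971 mm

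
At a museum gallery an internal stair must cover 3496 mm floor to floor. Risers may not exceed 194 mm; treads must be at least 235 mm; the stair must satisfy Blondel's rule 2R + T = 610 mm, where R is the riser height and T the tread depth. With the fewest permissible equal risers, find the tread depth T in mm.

242 mm

At most 194 each: 3496/194 = 18.02, giving 19 risers.
Riser R = 3496 / 19 = 184 mm, within the 194 mm limit.
T = 610 − 2·184 = 242 mm, which satisfies the 235 mm minimum.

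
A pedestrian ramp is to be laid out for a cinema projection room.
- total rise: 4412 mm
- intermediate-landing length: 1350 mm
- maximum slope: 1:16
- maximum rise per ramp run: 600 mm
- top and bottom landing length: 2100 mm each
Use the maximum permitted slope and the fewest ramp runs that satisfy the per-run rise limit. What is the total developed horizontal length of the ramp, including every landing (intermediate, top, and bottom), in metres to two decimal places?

84.24 m

⌈4412/600⌉ = 8 ramp runs. That means 7 intermediate landings.
Ramp run (horizontal) at 1:16: 4412 × 16 = 70592 mm.
7 intermediate landings contribute 7 × 1350 = 9450 mm.
Top and bottom landings: 2 × 2100 = 4200 mm.
Total = 70592 + 9450 + 4200 = 84242 mm.
= 84.24 m.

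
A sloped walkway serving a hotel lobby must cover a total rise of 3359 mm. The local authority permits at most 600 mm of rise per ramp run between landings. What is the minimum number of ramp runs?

⌈3359/600⌉ = 6 ramp runs.

6 runs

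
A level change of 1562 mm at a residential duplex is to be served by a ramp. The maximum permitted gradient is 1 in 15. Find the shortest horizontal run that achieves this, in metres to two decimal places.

23.43 m

At 1:15 the run is 15 × 1562 = 23430 mm.
23430 mm = 23.43 m.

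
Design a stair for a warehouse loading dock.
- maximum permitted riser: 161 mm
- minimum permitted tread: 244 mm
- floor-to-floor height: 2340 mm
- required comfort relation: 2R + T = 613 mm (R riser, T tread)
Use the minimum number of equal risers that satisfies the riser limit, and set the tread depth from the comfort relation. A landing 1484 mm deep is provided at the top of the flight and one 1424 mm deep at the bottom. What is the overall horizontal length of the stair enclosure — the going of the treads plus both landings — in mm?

7122 mm

⌈2340/161⌉ = 15 risers.
Riser R = 2340 / 15 = 156 mm, within the 161 mm limit.
Tread T = 613 − 2 × 156 = 301 mm (≥ 244 mm).
15 risers give 14 treads; going = 14 × 301 = 4214 mm.
Enclosure = 4214 + 1484 + 1424 = 7122 mm.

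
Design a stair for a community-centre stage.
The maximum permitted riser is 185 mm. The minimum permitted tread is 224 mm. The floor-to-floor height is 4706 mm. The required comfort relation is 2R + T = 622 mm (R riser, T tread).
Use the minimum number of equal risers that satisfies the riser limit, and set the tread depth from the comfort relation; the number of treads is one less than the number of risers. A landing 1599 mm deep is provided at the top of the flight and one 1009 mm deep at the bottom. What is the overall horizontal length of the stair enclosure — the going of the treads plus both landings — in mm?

⌈4706/185⌉ = 26 risers.
R = 4706 ÷ 26 = 181 mm.
T = 622 − 2·181 = 260 mm, which satisfies the 224 mm minimum.
Treads = 26 − 1 = 25; going = 25 × 260 = 6500 mm.
Add landings: 6500 + 1599 + 1009 = 9108 mm.

9108 mm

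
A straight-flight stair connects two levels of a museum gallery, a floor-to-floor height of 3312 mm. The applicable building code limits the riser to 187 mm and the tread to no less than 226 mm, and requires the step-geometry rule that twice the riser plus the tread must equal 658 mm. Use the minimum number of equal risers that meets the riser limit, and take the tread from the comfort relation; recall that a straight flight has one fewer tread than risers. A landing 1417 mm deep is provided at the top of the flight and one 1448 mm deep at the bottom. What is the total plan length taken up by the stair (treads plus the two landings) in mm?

3312 / 187 = 17.71, so 18 risers are needed.
R = 3312 ÷ 18 = 184 mm.
Tread T = 658 − 2 × 184 = 290 mm (≥ 226 mm).
18 risers give 17 treads; going = 17 × 290 = 4930 mm.
Enclosure = 4930 + 1417 + 1448 = 7795 mm.

7795 mm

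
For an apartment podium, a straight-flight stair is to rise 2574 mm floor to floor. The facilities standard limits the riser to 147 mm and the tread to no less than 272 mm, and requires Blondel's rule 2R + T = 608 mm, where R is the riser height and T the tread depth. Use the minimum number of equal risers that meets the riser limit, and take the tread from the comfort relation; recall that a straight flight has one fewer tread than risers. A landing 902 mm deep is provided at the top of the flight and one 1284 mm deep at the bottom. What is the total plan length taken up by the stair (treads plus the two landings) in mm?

7660 mm

⌈2574/147⌉ = 18 risers.
Riser R = 2574 / 18 = 143 mm, within the 147 mm limit.
T = 608 − 2·143 = 322 mm, which satisfies the 272 mm minimum.
Going = (18 − 1) × 322 = 5474 mm.
Add landings: 5474 + 902 + 1284 = 7660 mm.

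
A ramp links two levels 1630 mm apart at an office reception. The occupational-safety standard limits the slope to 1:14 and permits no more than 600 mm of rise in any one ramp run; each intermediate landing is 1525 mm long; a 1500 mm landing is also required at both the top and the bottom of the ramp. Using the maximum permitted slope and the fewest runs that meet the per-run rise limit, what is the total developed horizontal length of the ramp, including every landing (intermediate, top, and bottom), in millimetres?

1630 / 600 = 2.717 → round up to 3 ramp runs. That means 2 intermediate landings.
Horizontal run for 1630 mm of rise at 1:14 is 1630 × 14 = 22820 mm.
2 intermediate landings contribute 2 × 1525 = 3050 mm.
Top and bottom landings: 2 × 1500 = 3000 mm.
Total = 22820 + 3050 + 3000 = 28870 mm.

28870 mm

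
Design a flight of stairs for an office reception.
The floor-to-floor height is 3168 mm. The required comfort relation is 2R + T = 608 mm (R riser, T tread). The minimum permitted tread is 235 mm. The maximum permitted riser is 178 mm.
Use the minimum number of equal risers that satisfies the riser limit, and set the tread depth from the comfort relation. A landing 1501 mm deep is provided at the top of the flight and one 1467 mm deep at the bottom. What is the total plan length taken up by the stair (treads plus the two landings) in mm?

7320 mm

3168 / 178 = 17.80, so 18 risers are needed.
Each riser is 3168/18 = 176 mm (≤ 178 mm).
Tread T = 608 − 2 × 176 = 256 mm (≥ 235 mm).
Treads = 18 − 1 = 17; going = 17 × 256 = 4352 mm.
Add landings: 4352 + 1501 + 1467 = 7320 mm.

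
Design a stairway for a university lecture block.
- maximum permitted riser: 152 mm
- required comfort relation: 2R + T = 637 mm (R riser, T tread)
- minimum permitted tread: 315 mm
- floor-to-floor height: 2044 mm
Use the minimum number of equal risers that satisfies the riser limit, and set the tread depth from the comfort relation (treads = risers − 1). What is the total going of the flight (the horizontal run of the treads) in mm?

2044 / 152 = 13.447 → round up to 14 risers.
Riser R = 2044 / 14 = 146 mm, within the 152 mm limit.
From 2R + T = 637: T = 637 − 292 = 345 mm.
Going = (14 − 1) × 345 = 4485 mm.

4485 mm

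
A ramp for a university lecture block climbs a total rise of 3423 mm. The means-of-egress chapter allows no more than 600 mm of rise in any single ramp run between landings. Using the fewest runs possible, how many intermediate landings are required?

At most 600 each: 3423/600 = 5.71, giving 6 ramp runs.
6 runs are separated by 5 intermediate landings.

5 intermediate landings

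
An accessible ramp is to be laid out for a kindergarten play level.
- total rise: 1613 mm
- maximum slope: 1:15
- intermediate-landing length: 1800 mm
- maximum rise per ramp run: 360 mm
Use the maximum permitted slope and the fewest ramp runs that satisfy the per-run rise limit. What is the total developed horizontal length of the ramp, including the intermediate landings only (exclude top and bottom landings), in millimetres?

31395 mm

At most 360 each: 1613/360 = 4.48, giving 5 ramp runs. That means 4 intermediate landings.
Horizontal run for 1613 mm of rise at 1:15 is 1613 × 15 = 24195 mm.
4 intermediate landings contribute 4 × 1800 = 7200 mm.
Total developed length = 24195 + 7200 = 31395 mm.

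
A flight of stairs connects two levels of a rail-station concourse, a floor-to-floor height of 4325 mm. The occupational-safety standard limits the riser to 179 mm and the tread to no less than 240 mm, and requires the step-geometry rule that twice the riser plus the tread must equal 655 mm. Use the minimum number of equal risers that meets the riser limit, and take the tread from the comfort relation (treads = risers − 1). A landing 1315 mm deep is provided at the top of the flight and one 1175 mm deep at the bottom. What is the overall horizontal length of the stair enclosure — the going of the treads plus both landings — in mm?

9906 mm

⌈4325/179⌉ = 25 risers.
R = 4325 ÷ 25 = 173 mm.
Tread T = 655 − 2 × 173 = 309 mm (≥ 240 mm).
Treads = 25 − 1 = 24; going = 24 × 309 = 7416 mm.
Enclosure = 7416 + 1315 + 1175 = 9906 mm.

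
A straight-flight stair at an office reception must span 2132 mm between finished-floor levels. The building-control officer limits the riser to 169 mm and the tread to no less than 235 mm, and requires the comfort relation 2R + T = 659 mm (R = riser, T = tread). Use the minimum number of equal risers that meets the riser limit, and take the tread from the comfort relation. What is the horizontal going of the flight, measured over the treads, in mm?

2132 / 169 = 12.62, so 13 risers are needed.
Riser R = 2132 / 13 = 164 mm, within the 169 mm limit.
Tread T = 659 − 2 × 164 = 331 mm (≥ 235 mm).
Treads = 13 − 1 = 12; going = 12 × 331 = 3972 mm.

3972 mm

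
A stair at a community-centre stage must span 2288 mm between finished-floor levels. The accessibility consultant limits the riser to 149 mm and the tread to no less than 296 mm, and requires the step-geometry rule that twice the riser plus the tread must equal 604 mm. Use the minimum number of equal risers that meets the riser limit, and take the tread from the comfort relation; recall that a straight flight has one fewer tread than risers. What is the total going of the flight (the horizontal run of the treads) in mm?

⌈2288/149⌉ = 16 risers.
Riser R = 2288 / 16 = 143 mm, within the 149 mm limit.
Tread T = 604 − 2 × 143 = 318 mm (≥ 296 mm).
Going = (16 − 1) × 318 = 4770 mm.

4770 mm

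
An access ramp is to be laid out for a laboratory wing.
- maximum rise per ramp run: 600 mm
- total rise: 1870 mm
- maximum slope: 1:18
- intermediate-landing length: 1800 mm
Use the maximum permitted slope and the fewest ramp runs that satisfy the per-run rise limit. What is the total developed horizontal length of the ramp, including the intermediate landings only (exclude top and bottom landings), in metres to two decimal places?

At most 600 each: 1870/600 = 3.12, giving 4 ramp runs. That means 3 intermediate landings.
Horizontal run for 1870 mm of rise at 1:18 is 1870 × 18 = 33660 mm.
Intermediate landings: 3 × 1800 = 5400 mm.
Total developed length = 33660 + 5400 = 39060 mm.
= 39.06 m.

39.06 m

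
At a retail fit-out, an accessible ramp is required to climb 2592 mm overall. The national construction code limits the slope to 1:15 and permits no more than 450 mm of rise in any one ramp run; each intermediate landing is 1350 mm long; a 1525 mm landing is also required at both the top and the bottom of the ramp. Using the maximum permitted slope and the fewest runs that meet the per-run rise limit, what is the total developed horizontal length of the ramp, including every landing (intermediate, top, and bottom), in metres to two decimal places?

48.68 m

2592 / 450 = 5.760 → round up to 6 ramp runs. That means 5 intermediate landings.
Ramp run (horizontal) at 1:15: 2592 × 15 = 38880 mm.
Intermediate landings: 5 × 1350 = 6750 mm.
Top and bottom landings: 2 × 1525 = 3050 mm.
Total = 38880 + 6750 + 3050 = 48680 mm.
= 48.68 m.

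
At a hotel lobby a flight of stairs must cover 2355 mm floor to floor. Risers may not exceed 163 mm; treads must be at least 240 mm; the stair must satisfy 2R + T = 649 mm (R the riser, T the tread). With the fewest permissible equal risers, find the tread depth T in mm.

335 mm

At most 163 each: 2355/163 = 14.45, giving 15 risers.
R = 2355 ÷ 15 = 157 mm.
Tread T = 649 − 2 × 157 = 335 mm (≥ 240 mm).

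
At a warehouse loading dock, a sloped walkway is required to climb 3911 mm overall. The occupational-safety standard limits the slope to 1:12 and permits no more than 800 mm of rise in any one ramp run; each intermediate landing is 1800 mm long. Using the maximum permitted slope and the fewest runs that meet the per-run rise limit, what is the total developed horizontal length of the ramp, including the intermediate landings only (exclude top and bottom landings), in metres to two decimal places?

3911 / 800 = 4.889 → round up to 5 ramp runs. That means 4 intermediate landings.
Horizontal run for 3911 mm of rise at 1:12 is 3911 × 12 = 46932 mm.
Intermediate landings: 4 × 1800 = 7200 mm.
Developed length = 46932 + 7200 = 54132 mm.
= 54.13 m.

54.13 m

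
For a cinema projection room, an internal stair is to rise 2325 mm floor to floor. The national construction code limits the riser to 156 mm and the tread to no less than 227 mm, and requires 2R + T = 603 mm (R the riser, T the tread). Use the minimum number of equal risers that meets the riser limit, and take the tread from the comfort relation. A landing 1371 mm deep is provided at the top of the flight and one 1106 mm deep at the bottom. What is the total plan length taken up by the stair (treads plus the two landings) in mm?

6579 mm

2325 / 156 = 14.904 → round up to 15 risers.
R = 2325 ÷ 15 = 155 mm.
T = 603 − 2·155 = 293 mm, which satisfies the 227 mm minimum.
Going = (15 − 1) × 293 = 4102 mm.
Add landings: 4102 + 1371 + 1106 = 6579 mm.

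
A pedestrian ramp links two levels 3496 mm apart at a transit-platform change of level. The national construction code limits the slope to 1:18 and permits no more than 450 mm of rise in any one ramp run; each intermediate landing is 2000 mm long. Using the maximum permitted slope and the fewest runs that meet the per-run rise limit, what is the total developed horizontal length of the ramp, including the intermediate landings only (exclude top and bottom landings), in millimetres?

76928 mm

At most 450 each: 3496/450 = 7.77, giving 8 ramp runs. That means 7 intermediate landings.
Horizontal run for 3496 mm of rise at 1:18 is 3496 × 18 = 62928 mm.
Intermediate landings: 7 × 2000 = 14000 mm.
Total developed length = 62928 + 14000 = 76928 mm.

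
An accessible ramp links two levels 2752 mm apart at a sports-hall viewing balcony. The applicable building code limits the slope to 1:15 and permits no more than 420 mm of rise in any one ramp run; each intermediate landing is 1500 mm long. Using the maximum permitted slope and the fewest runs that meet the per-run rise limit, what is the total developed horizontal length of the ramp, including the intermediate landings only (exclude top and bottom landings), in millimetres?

2752 / 420 = 6.55, so 7 ramp runs are needed. That means 6 intermediate landings.
Horizontal run for 2752 mm of rise at 1:15 is 2752 × 15 = 41280 mm.
6 intermediate landings contribute 6 × 1500 = 9000 mm.
Total developed length = 41280 + 9000 = 50280 mm.

50280 mm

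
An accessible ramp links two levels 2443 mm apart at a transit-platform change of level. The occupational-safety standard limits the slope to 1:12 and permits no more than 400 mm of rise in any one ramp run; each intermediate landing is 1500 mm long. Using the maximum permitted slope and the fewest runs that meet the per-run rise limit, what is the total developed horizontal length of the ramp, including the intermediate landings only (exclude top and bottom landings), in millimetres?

38316 mm

⌈2443/400⌉ = 7 ramp runs. That means 6 intermediate landings.
Ramp run (horizontal) at 1:12: 2443 × 12 = 29316 mm.
Intermediate landings: 6 × 1500 = 9000 mm.
Total developed length = 29316 + 9000 = 38316 mm.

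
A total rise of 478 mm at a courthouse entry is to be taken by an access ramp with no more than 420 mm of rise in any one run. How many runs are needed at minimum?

⌈478/420⌉ = 2 ramp runs.

2 runs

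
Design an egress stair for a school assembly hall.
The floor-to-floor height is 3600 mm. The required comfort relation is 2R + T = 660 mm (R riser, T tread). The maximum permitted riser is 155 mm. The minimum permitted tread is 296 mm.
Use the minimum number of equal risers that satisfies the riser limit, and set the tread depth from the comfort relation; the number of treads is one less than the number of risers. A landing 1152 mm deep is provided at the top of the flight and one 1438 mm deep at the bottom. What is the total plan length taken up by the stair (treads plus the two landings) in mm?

10870 mm

⌈3600/155⌉ = 24 risers.
R = 3600 ÷ 24 = 150 mm.
Tread T = 660 − 2 × 150 = 360 mm (≥ 296 mm).
Treads = 24 − 1 = 23; going = 23 × 360 = 8280 mm.
Add landings: 8280 + 1152 + 1438 = 10870 mm.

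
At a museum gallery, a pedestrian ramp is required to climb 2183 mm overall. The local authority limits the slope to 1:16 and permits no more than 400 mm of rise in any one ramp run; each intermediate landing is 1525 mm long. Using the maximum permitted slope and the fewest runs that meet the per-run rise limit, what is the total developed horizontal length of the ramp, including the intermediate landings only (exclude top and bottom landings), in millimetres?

42553 mm

2183 / 400 = 5.457 → round up to 6 ramp runs. That means 5 intermediate landings.
Ramp run (horizontal) at 1:16: 2183 × 16 = 34928 mm.
Intermediate landings: 5 × 1525 = 7625 mm.
Total developed length = 34928 + 7625 = 42553 mm.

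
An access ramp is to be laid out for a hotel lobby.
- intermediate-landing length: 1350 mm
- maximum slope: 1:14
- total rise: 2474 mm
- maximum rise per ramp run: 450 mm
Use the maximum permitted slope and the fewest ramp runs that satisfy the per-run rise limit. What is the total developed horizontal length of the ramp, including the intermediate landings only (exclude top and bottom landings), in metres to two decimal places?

2474 / 450 = 5.50, so 6 ramp runs are needed. That means 5 intermediate landings.
Horizontal run for 2474 mm of rise at 1:14 is 2474 × 14 = 34636 mm.
Intermediate landings: 5 × 1350 = 6750 mm.
Developed length = 34636 + 6750 = 41386 mm.
= 41.39 m.

41.39 m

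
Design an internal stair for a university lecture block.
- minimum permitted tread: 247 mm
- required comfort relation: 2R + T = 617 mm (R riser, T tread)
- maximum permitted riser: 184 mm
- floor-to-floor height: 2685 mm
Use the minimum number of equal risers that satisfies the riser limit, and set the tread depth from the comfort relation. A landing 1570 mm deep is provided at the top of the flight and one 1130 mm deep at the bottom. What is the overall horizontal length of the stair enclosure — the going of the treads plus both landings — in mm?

2685 / 184 = 14.592 → round up to 15 risers.
R = 2685 ÷ 15 = 179 mm.
Tread T = 617 − 2 × 179 = 259 mm (≥ 247 mm).
15 risers give 14 treads; going = 14 × 259 = 3626 mm.
Enclosure = 3626 + 1570 + 1130 = 6326 mm.

6326 mm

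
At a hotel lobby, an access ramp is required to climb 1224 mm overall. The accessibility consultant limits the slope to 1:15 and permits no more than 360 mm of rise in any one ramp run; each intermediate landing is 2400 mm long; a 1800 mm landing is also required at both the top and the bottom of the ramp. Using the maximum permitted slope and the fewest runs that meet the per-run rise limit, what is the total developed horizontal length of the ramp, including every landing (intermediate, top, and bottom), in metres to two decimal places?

29.16 m

⌈1224/360⌉ = 4 ramp runs. That means 3 intermediate landings.
Horizontal run for 1224 mm of rise at 1:15 is 1224 × 15 = 18360 mm.
3 intermediate landings contribute 3 × 2400 = 7200 mm.
Top and bottom landings: 2 × 1800 = 3600 mm.
Total = 18360 + 7200 + 3600 = 29160 mm.
= 29.16 m.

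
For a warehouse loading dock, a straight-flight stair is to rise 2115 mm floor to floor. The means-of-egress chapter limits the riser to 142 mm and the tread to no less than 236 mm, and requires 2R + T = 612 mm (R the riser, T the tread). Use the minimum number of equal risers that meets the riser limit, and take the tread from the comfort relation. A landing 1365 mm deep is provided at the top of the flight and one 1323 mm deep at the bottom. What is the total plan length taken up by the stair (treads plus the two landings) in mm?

7308 mm

2115 / 142 = 14.894 → round up to 15 risers.
Riser R = 2115 / 15 = 141 mm, within the 142 mm limit.
T = 612 − 2·141 = 330 mm, which satisfies the 236 mm minimum.
Going = (15 − 1) × 330 = 4620 mm.
Enclosure = 4620 + 1365 + 1323 = 7308 mm.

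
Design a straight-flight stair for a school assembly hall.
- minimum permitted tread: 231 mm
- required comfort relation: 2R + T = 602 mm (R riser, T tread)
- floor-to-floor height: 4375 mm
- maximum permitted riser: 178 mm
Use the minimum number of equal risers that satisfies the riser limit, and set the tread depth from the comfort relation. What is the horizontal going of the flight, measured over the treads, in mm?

4375 / 178 = 24.58, so 25 risers are needed.
R = 4375 ÷ 25 = 175 mm.
T = 602 − 2·175 = 252 mm, which satisfies the 231 mm minimum.
Treads = 25 − 1 = 24; going = 24 × 252 = 6048 mm.

6048 mm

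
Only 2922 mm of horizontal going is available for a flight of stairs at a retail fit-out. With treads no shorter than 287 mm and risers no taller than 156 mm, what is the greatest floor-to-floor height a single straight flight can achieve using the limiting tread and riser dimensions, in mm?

Treads that fit: ⌊2922 / 287⌋ = 10.
Risers = treads + 1 = 11.
Maximum height = 11 × 156 = 1716 mm.

1716 mm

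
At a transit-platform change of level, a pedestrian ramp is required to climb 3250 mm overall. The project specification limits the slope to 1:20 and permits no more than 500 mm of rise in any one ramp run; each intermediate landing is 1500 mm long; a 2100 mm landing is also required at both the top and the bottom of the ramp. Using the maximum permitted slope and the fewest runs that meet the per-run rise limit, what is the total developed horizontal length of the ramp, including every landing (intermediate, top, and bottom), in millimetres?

78200 mm

3250 / 500 = 6.500 → round up to 7 ramp runs. That means 6 intermediate landings.
Horizontal run for 3250 mm of rise at 1:20 is 3250 × 20 = 65000 mm.
Intermediate landings: 6 × 1500 = 9000 mm.
Top and bottom landings: 2 × 2100 = 4200 mm.
Total = 65000 + 9000 + 4200 = 78200 mm.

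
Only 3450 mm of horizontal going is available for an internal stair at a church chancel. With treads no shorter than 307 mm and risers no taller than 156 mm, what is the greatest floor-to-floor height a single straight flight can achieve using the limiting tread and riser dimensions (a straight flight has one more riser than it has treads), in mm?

1872 mm

3450 / 307 = 11.24, so 11 treads fit.
Risers = treads + 1 = 12.
Maximum height = 12 × 156 = 1872 mm.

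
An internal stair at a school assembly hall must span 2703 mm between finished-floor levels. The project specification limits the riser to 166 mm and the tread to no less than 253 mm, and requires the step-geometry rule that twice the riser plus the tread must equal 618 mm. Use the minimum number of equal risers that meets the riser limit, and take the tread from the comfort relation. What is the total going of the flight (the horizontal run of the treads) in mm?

⌈2703/166⌉ = 17 risers.
Riser R = 2703 / 17 = 159 mm, within the 166 mm limit.
From 2R + T = 618: T = 618 − 318 = 300 mm.
Treads = 17 − 1 = 16; going = 16 × 300 = 4800 mm.

4800 mm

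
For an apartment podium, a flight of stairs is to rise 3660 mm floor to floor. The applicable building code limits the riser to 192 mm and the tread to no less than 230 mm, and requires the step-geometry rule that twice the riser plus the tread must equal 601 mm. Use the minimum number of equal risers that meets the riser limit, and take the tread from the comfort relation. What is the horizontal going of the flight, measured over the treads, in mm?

3660 / 192 = 19.06, so 20 risers are needed.
Riser R = 3660 / 20 = 183 mm, within the 192 mm limit.
T = 601 − 2·183 = 235 mm, which satisfies the 230 mm minimum.
20 risers give 19 treads; going = 19 × 235 = 4465 mm.

4465 mm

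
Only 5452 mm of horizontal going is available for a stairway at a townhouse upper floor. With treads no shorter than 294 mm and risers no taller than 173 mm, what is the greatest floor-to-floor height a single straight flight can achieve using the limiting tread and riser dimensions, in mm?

Treads that fit: ⌊5452 / 294⌋ = 18.
Risers = treads + 1 = 19.
Maximum height = 19 × 173 = 3287 mm.

3287 mm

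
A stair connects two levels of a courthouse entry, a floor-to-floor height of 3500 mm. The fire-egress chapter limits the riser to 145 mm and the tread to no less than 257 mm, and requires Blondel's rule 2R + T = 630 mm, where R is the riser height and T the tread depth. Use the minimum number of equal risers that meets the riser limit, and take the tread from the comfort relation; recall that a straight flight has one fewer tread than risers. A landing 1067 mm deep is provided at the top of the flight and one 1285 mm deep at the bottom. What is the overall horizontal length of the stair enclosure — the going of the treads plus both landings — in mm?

⌈3500/145⌉ = 25 risers.
R = 3500 ÷ 25 = 140 mm.
From 2R + T = 630: T = 630 − 280 = 350 mm.
Going = (25 − 1) × 350 = 8400 mm.
Add landings: 8400 + 1067 + 1285 = 10752 mm.

10752 mm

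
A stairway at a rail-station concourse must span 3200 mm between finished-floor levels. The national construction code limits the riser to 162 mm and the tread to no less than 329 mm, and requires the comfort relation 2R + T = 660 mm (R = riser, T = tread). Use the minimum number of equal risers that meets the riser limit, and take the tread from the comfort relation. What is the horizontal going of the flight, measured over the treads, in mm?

At most 162 each: 3200/162 = 19.75, giving 20 risers.
Riser R = 3200 / 20 = 160 mm, within the 162 mm limit.
T = 660 − 2·160 = 340 mm, which satisfies the 329 mm minimum.
Treads = 20 − 1 = 19; going = 19 × 340 = 6460 mm.

6460 mm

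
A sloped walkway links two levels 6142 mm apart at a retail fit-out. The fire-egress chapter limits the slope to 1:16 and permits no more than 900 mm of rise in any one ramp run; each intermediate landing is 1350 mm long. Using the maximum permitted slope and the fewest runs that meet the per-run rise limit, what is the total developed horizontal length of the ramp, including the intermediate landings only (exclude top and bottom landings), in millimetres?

6142 / 900 = 6.82, so 7 ramp runs are needed. That means 6 intermediate landings.
Ramp run (horizontal) at 1:16: 6142 × 16 = 98272 mm.
Intermediate landings: 6 × 1350 = 8100 mm.
Developed length = 98272 + 8100 = 106372 mm.

106372 mm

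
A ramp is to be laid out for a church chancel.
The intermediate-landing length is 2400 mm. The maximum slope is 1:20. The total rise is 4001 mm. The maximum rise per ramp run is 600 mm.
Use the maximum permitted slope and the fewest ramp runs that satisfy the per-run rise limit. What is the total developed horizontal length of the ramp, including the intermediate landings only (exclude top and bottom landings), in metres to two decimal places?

4001 / 600 = 6.67, so 7 ramp runs are needed. That means 6 intermediate landings.
Ramp run (horizontal) at 1:20: 4001 × 20 = 80020 mm.
6 intermediate landings contribute 6 × 2400 = 14400 mm.
Total developed length = 80020 + 14400 = 94420 mm.
= 94.42 m.

94.42 m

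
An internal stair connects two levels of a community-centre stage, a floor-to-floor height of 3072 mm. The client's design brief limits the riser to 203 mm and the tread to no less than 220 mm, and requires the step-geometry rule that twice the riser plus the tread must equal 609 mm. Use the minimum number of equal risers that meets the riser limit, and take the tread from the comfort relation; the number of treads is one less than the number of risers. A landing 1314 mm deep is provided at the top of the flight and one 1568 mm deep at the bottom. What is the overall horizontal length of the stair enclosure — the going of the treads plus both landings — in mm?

At most 203 each: 3072/203 = 15.13, giving 16 risers.
Each riser is 3072/16 = 192 mm (≤ 203 mm).
T = 609 − 2·192 = 225 mm, which satisfies the 220 mm minimum.
16 risers give 15 treads; going = 15 × 225 = 3375 mm.
Enclosure = 3375 + 1314 + 1568 = 6257 mm.

6257 mm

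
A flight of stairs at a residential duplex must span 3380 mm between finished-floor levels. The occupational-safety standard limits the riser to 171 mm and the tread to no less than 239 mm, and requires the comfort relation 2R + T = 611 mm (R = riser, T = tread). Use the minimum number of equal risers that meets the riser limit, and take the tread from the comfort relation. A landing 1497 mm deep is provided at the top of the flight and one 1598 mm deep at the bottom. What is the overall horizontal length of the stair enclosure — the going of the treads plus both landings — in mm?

8282 mm

3380 / 171 = 19.77, so 20 risers are needed.
Riser R = 3380 / 20 = 169 mm, within the 171 mm limit.
From 2R + T = 611: T = 611 − 338 = 273 mm.
20 risers give 19 treads; going = 19 × 273 = 5187 mm.
Add landings: 5187 + 1497 + 1598 = 8282 mm.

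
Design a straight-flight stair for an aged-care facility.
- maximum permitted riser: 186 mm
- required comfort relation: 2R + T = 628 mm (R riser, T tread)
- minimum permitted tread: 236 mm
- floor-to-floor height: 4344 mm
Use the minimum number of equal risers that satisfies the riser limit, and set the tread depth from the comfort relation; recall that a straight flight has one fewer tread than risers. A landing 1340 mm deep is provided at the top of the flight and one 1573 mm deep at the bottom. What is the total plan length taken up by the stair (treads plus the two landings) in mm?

⌈4344/186⌉ = 24 risers.
R = 4344 ÷ 24 = 181 mm.
Tread T = 628 − 2 × 181 = 266 mm (≥ 236 mm).
Treads = 24 − 1 = 23; going = 23 × 266 = 6118 mm.
Add landings: 6118 + 1340 + 1573 = 9031 mm.

9031 mm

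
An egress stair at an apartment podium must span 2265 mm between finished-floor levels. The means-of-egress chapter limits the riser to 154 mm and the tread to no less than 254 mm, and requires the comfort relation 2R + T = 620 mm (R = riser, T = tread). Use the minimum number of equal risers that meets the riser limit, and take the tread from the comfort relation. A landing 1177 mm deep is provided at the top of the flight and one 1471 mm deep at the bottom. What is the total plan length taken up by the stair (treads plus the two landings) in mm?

2265 / 154 = 14.708 → round up to 15 risers.
Each riser is 2265/15 = 151 mm (≤ 154 mm).
T = 620 − 2·151 = 318 mm, which satisfies the 254 mm minimum.
Treads = 15 − 1 = 14; going = 14 × 318 = 4452 mm.
Add landings: 4452 + 1177 + 1471 = 7100 mm.

7100 mm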